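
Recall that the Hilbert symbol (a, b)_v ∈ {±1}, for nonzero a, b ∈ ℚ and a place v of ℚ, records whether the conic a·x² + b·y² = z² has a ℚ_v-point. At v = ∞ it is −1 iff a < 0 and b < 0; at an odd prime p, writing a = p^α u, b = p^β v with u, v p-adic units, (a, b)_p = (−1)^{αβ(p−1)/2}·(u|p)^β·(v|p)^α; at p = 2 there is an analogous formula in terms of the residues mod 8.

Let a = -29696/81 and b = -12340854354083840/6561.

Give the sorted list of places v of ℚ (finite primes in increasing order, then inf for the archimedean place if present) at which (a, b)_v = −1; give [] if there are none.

[2, inf]

Mod squares: a ≡ -29, b ≡ -65. Check v ∈ {∞, 2, 3, 5, 13, 29}.
v=3: a=3^-4·(≡1), b=3^-8·(≡1) mod 3; (1|3)=+1, (1|3)=+1; (−1)^{-4·-8·1}·(+1)^-8·(+1)^-4 = +1.
v=∞: -29 < 0 and -65 < 0  ⇒  (a,b)_∞ = -1.
v=29: a=29^1·(≡16), b=29^4·(≡28) mod 29; (16|29)=+1, (28|29)=+1; (−1)^{1·4·14}·(+1)^4·(+1)^1 = +1.
v=2: v_2(a)=10, v_2(b)=28; units ≡ 3, 7 (mod 8); ε·ε+αω+βω = 1·1+10·0+28·1 ≡ 1  ⇒  (a,b)_2 = -1.
v=13: a=13^0·(≡3), b=13^1·(≡8) mod 13; (3|13)=+1, (8|13)=-1; (−1)^{0·1·6}·(+1)^1·(-1)^0 = +1.
v=5: a=5^0·(≡4), b=5^1·(≡2) mod 5; (4|5)=+1, (2|5)=-1; (−1)^{0·1·2}·(+1)^1·(-1)^0 = +1.
(-29, -65 / ℚ) ramifies at {2, ∞}: a division algebra.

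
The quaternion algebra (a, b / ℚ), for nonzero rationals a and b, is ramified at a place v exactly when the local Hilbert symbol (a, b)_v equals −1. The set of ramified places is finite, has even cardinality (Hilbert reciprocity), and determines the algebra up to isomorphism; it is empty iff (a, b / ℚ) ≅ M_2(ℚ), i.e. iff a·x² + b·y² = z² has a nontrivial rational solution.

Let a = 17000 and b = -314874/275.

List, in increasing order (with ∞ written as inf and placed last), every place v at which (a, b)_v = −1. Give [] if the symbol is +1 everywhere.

[2, 3]

Mod squares: a ≡ 170, b ≡ -7854. Check v ∈ {∞, 2, 3, 5, 7, 11, 17}.
v=7: a=7^0·(≡4), b=7^3·(≡3) mod 7; (4|7)=+1, (3|7)=-1; (−1)^{0·3·3}·(+1)^3·(-1)^0 = +1.
v=3: a=3^0·(≡2), b=3^3·(≡1) mod 3; (2|3)=-1, (1|3)=+1; (−1)^{0·3·1}·(-1)^3·(+1)^0 = -1.
v=11: a=11^0·(≡5), b=11^-1·(≡4) mod 11; (5|11)=+1, (4|11)=+1; (−1)^{0·-1·5}·(+1)^-1·(+1)^0 = +1.
v=5: a=5^3·(≡1), b=5^-2·(≡1) mod 5; (1|5)=+1, (1|5)=+1; (−1)^{3·-2·2}·(+1)^-2·(+1)^3 = +1.
v=2: v_2(a)=3, v_2(b)=1; units ≡ 5, 1 (mod 8); ε·ε+αω+βω = 0·0+3·0+1·1 ≡ 1  ⇒  (a,b)_2 = -1.
v=17: a=17^1·(≡14), b=17^1·(≡14) mod 17; (14|17)=-1, (14|17)=-1; (−1)^{1·1·8}·(-1)^1·(-1)^1 = +1.
v=∞: 170 > 0 and -7854 < 0  ⇒  (a,b)_∞ = +1.
Ram(170, -7854) = {2, 3}; no ℚ_2-point on the conic.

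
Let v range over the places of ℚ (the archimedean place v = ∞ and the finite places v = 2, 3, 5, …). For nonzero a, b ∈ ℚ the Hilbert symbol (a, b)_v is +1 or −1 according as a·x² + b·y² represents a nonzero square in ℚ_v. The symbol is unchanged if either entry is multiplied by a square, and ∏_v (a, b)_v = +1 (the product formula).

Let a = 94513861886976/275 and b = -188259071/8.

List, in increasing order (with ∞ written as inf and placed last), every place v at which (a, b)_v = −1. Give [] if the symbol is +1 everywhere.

[2, 11, 17, 23]

Mod squares: a ≡ 11, b ≡ -2227918. Check v ∈ {∞, 2, 3, 5, 7, 11, 13, 17, 23, 37}.
v=3: a=3^2·(≡2), b=3^0·(≡2) mod 3; (2|3)=-1, (2|3)=-1; (−1)^{2·0·1}·(-1)^0·(-1)^2 = +1.
v=5: a=5^-2·(≡1), b=5^0·(≡3) mod 5; (1|5)=+1, (3|5)=-1; (−1)^{-2·0·2}·(+1)^0·(-1)^-2 = +1.
v=11: a=11^-1·(≡5), b=11^1·(≡4) mod 11; (5|11)=+1, (4|11)=+1; (−1)^{-1·1·5}·(+1)^1·(+1)^-1 = -1.
v=∞: 11 > 0 and -2227918 < 0  ⇒  (a,b)_∞ = +1.
v=17: a=17^2·(≡10), b=17^1·(≡16) mod 17; (10|17)=-1, (16|17)=+1; (−1)^{2·1·8}·(-1)^1·(+1)^2 = -1.
v=7: a=7^2·(≡1), b=7^1·(≡1) mod 7; (1|7)=+1, (1|7)=+1; (−1)^{2·1·3}·(+1)^1·(+1)^2 = +1.
v=13: a=13^0·(≡6), b=13^2·(≡3) mod 13; (6|13)=-1, (3|13)=+1; (−1)^{0·2·6}·(-1)^2·(+1)^0 = +1.
v=2: v_2(a)=10, v_2(b)=-3; units ≡ 3, 1 (mod 8); ε·ε+αω+βω = 1·0+10·0+-3·1 ≡ 1  ⇒  (a,b)_2 = -1.
v=23: a=23^2·(≡10), b=23^1·(≡5) mod 23; (10|23)=-1, (5|23)=-1; (−1)^{2·1·11}·(-1)^1·(-1)^2 = -1.
v=37: a=37^2·(≡21), b=37^1·(≡15) mod 37; (21|37)=+1, (15|37)=-1; (−1)^{2·1·18}·(+1)^1·(-1)^2 = +1.
(11, -2227918 / ℚ) ramifies at {2, 11, 17, 23}: a division algebra.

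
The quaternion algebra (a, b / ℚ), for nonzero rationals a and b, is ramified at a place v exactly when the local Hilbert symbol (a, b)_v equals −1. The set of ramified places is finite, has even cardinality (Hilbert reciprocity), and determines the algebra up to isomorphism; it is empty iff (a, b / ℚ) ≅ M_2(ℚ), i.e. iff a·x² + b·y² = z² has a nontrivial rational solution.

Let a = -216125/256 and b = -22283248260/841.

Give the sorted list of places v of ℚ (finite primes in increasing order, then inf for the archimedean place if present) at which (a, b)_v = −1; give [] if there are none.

[2, 5, 41, inf]

Mod squares: a ≡ -8645, b ≡ -32963385. Check v ∈ {∞, 2, 3, 5, 7, 13, 19, 29, 31, 41}.
v=2: v_2(a)=-8, v_2(b)=2; units ≡ 3, 7 (mod 8); ε·ε+αω+βω = 1·1+-8·0+2·1 ≡ 1  ⇒  (a,b)_2 = -1.
v=19: a=19^1·(≡7), b=19^1·(≡2) mod 19; (7|19)=+1, (2|19)=-1; (−1)^{1·1·9}·(+1)^1·(-1)^1 = +1.
v=41: a=41^0·(≡15), b=41^1·(≡16) mod 41; (15|41)=-1, (16|41)=+1; (−1)^{0·1·20}·(-1)^1·(+1)^0 = -1.
v=∞: -8645 < 0 and -32963385 < 0  ⇒  (a,b)_∞ = -1.
v=13: a=13^1·(≡6), b=13^3·(≡8) mod 13; (6|13)=-1, (8|13)=-1; (−1)^{1·3·6}·(-1)^3·(-1)^1 = +1.
v=5: a=5^3·(≡1), b=5^1·(≡3) mod 5; (1|5)=+1, (3|5)=-1; (−1)^{3·1·2}·(+1)^1·(-1)^3 = -1.
v=31: a=31^0·(≡28), b=31^1·(≡6) mod 31; (28|31)=+1, (6|31)=-1; (−1)^{0·1·15}·(+1)^1·(-1)^0 = +1.
v=3: a=3^0·(≡1), b=3^1·(≡2) mod 3; (1|3)=+1, (2|3)=-1; (−1)^{0·1·1}·(+1)^1·(-1)^0 = +1.
v=7: a=7^1·(≡4), b=7^1·(≡3) mod 7; (4|7)=+1, (3|7)=-1; (−1)^{1·1·3}·(+1)^1·(-1)^1 = +1.
v=29: a=29^0·(≡15), b=29^-2·(≡28) mod 29; (15|29)=-1, (28|29)=+1; (−1)^{0·-2·14}·(-1)^-2·(+1)^0 = +1.
Ram(-8645, -32963385) = {2, 5, 41, ∞}; no ℚ_2-point on the conic.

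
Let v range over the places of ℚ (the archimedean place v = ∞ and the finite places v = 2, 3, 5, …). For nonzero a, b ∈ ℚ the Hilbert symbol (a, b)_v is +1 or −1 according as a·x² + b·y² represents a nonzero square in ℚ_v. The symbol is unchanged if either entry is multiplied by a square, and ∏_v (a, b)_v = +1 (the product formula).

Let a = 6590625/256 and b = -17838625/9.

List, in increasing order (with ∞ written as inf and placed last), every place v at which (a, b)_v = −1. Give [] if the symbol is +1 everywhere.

Mod squares: a ≡ 10545, b ≡ -713545. Check v ∈ {∞, 2, 3, 5, 7, 19, 29, 37}.
v=29: a=29^0·(≡12), b=29^1·(≡9) mod 29; (12|29)=-1, (9|29)=+1; (−1)^{0·1·14}·(-1)^1·(+1)^0 = -1.
v=19: a=19^1·(≡16), b=19^1·(≡18) mod 19; (16|19)=+1, (18|19)=-1; (−1)^{1·1·9}·(+1)^1·(-1)^1 = +1.
v=3: a=3^1·(≡2), b=3^-2·(≡2) mod 3; (2|3)=-1, (2|3)=-1; (−1)^{1·-2·1}·(-1)^-2·(-1)^1 = -1.
v=2: v_2(a)=-8, v_2(b)=0; units ≡ 1, 7 (mod 8); ε·ε+αω+βω = 0·1+-8·0+0·0 ≡ 0  ⇒  (a,b)_2 = +1.
v=∞: 10545 > 0 and -713545 < 0  ⇒  (a,b)_∞ = +1.
v=5: a=5^5·(≡4), b=5^3·(≡4) mod 5; (4|5)=+1, (4|5)=+1; (−1)^{5·3·2}·(+1)^3·(+1)^5 = +1.
v=37: a=37^1·(≡10), b=37^1·(≡23) mod 37; (10|37)=+1, (23|37)=-1; (−1)^{1·1·18}·(+1)^1·(-1)^1 = -1.
v=7: a=7^0·(≡5), b=7^1·(≡5) mod 7; (5|7)=-1, (5|7)=-1; (−1)^{0·1·3}·(-1)^1·(-1)^0 = -1.
Ram(10545, -713545) = {3, 7, 29, 37}; no ℚ_3-point on the conic.

[3, 7, 29, 37]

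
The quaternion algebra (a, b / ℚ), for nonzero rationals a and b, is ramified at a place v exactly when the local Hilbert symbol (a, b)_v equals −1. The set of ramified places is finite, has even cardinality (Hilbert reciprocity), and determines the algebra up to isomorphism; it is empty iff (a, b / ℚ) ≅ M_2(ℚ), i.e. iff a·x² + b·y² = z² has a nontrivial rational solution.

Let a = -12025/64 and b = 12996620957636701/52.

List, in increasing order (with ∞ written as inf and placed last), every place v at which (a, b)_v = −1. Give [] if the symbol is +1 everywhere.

(a, b) ≡ (-481, 424808137) mod (ℚ^×)²; places V = {2, 5, 7, 11, 13, 19, 23, 37, 43, 47, ∞}.
(a,b)_∞: sgn(-481)=−, sgn(424808137)=+, so +1.
(a,b)_7: α=0, u≡1; β=4, v≡3 (mod 7); (1|7)=+1, (3|7)=-1; sign (−1)^0·+1^4·-1^0 = +1.
(a,b)_23: α=0, u≡13; β=1, v≡20 (mod 23); (13|23)=+1, (20|23)=-1; sign (−1)^0·+1^1·-1^0 = +1.
(a,b)_37: α=1, u≡14; β=3, v≡10 (mod 37); (14|37)=-1, (10|37)=+1; sign (−1)^0·-1^3·+1^1 = -1.
(a,b)_47: α=0, u≡17; β=1, v≡8 (mod 47); (17|47)=+1, (8|47)=+1; sign (−1)^0·+1^1·+1^0 = +1.
(a,b)_5: α=2, u≡1; β=0, v≡3 (mod 5); (1|5)=+1, (3|5)=-1; sign (−1)^0·+1^0·-1^2 = +1.
(a,b)_13: α=1, u≡2; β=-1, v≡2 (mod 13); (2|13)=-1, (2|13)=-1; sign (−1)^0·-1^-1·-1^1 = +1.
(a,b)_2: α=-6, β=-2; u≡7, v≡1 (mod 8); ε(u)ε(v)=1·0, αω(v)=-6·0, βω(u)=-2·0; sum ≡ 0  ⇒  +1.
(a,b)_43: α=0, u≡13; β=1, v≡36 (mod 43); (13|43)=+1, (36|43)=+1; sign (−1)^0·+1^1·+1^0 = +1.
(a,b)_11: α=0, u≡1; β=2, v≡7 (mod 11); (1|11)=+1, (7|11)=-1; sign (−1)^0·+1^2·-1^0 = +1.
(a,b)_19: α=0, u≡3; β=1, v≡16 (mod 19); (3|19)=-1, (16|19)=+1; sign (−1)^0·-1^1·+1^0 = -1.
(-481, 424808137 / ℚ) ramifies at {19, 37}: a division algebra.

[19, 37]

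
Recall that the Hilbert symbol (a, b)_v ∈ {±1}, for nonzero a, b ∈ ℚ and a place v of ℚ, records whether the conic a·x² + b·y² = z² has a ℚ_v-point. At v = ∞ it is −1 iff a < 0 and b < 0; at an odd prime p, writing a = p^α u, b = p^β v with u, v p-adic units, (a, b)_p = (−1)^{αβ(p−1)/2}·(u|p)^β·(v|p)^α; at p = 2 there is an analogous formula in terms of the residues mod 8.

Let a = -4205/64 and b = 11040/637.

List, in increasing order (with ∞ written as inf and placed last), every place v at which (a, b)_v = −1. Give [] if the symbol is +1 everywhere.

(a, b) ≡ (-5, 8970) mod (ℚ^×)²; places V = {2, 3, 5, 7, 13, 23, 29, ∞}.
(a,b)_23: α=0, u≡13; β=1, v≡7 (mod 23); (13|23)=+1, (7|23)=-1; sign (−1)^0·+1^1·-1^0 = +1.
(a,b)_3: α=0, u≡1; β=1, v≡2 (mod 3); (1|3)=+1, (2|3)=-1; sign (−1)^0·+1^1·-1^0 = +1.
(a,b)_5: α=1, u≡1; β=1, v≡4 (mod 5); (1|5)=+1, (4|5)=+1; sign (−1)^0·+1^1·+1^1 = +1.
(a,b)_∞: sgn(-5)=−, sgn(8970)=+, so +1.
(a,b)_29: α=2, u≡4; β=0, v≡9 (mod 29); (4|29)=+1, (9|29)=+1; sign (−1)^0·+1^0·+1^2 = +1.
(a,b)_13: α=0, u≡6; β=-1, v≡12 (mod 13); (6|13)=-1, (12|13)=+1; sign (−1)^0·-1^-1·+1^0 = -1.
(a,b)_2: α=-6, β=5; u≡3, v≡5 (mod 8); ε(u)ε(v)=1·0, αω(v)=-6·1, βω(u)=5·1; sum ≡ 1  ⇒  -1.
(a,b)_7: α=0, u≡2; β=-2, v≡6 (mod 7); (2|7)=+1, (6|7)=-1; sign (−1)^0·+1^-2·-1^0 = +1.
(-5, 8970 / ℚ) ramifies at {2, 13}: a division algebra.

[2, 13]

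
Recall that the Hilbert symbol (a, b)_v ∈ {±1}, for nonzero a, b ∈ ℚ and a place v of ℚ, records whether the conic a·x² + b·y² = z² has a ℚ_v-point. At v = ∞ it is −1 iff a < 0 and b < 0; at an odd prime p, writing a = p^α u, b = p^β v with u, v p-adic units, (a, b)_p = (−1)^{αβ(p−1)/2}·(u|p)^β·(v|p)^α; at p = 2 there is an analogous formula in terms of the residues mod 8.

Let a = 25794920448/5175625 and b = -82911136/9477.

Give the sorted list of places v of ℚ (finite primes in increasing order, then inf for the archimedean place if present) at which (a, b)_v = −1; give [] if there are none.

Mod squares: a ≡ 19437, b ≡ -11362. Check v ∈ {∞, 2, 3, 5, 7, 11, 13, 19, 23, 31}.
v=31: a=31^1·(≡1), b=31^0·(≡13) mod 31; (1|31)=+1, (13|31)=-1; (−1)^{1·0·15}·(+1)^0·(-1)^1 = -1.
v=7: a=7^-2·(≡5), b=7^2·(≡3) mod 7; (5|7)=-1, (3|7)=-1; (−1)^{-2·2·3}·(-1)^2·(-1)^-2 = +1.
v=13: a=13^-2·(≡5), b=13^-1·(≡4) mod 13; (5|13)=-1, (4|13)=+1; (−1)^{-2·-1·6}·(-1)^-1·(+1)^-2 = -1.
v=3: a=3^5·(≡2), b=3^-6·(≡2) mod 3; (2|3)=-1, (2|3)=-1; (−1)^{5·-6·1}·(-1)^-6·(-1)^5 = -1.
v=23: a=23^0·(≡2), b=23^1·(≡4) mod 23; (2|23)=+1, (4|23)=+1; (−1)^{0·1·11}·(+1)^1·(+1)^0 = +1.
v=19: a=19^1·(≡4), b=19^1·(≡13) mod 19; (4|19)=+1, (13|19)=-1; (−1)^{1·1·9}·(+1)^1·(-1)^1 = +1.
v=5: a=5^-4·(≡3), b=5^0·(≡2) mod 5; (3|5)=-1, (2|5)=-1; (−1)^{-4·0·2}·(-1)^0·(-1)^-4 = +1.
v=2: v_2(a)=14, v_2(b)=5; units ≡ 5, 7 (mod 8); ε·ε+αω+βω = 0·1+14·0+5·1 ≡ 1  ⇒  (a,b)_2 = -1.
v=11: a=11^1·(≡2), b=11^2·(≡3) mod 11; (2|11)=-1, (3|11)=+1; (−1)^{1·2·5}·(-1)^2·(+1)^1 = +1.
v=∞: 19437 > 0 and -11362 < 0  ⇒  (a,b)_∞ = +1.
|Ram(19437, -11362)| = 4, even; anisotropic at {2, 3, 13, 31}.

[2, 3, 13, 31]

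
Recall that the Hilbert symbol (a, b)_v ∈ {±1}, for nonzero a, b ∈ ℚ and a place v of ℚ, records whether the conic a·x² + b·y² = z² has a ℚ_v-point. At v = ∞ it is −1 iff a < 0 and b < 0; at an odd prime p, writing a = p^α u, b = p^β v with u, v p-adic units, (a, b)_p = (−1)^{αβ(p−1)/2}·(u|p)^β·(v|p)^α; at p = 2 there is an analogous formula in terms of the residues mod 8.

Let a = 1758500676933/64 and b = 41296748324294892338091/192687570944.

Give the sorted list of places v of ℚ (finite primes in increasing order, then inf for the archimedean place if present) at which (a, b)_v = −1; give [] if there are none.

[3, 7, 11, 23, 29, 41]

(a, b) ≡ (67840773, 1379609) mod (ℚ^×)²; places V = {2, 3, 7, 11, 13, 19, 23, 29, 41, 43, 47, ∞}.
(a,b)_43: α=0, u≡14; β=2, v≡41 (mod 43); (14|43)=+1, (41|43)=+1; sign (−1)^0·+1^2·+1^0 = +1.
(a,b)_23: α=2, u≡7; β=3, v≡14 (mod 23); (7|23)=-1, (14|23)=-1; sign (−1)^0·-1^3·-1^2 = -1.
(a,b)_47: α=0, u≡30; β=-2, v≡24 (mod 47); (30|47)=-1, (24|47)=+1; sign (−1)^0·-1^-2·+1^0 = +1.
(a,b)_∞: sgn(67840773)=+, sgn(1379609)=+, so +1.
(a,b)_41: α=1, u≡33; β=1, v≡38 (mod 41); (33|41)=+1, (38|41)=-1; sign (−1)^0·+1^1·-1^1 = -1.
(a,b)_7: α=3, u≡2; β=1, v≡2 (mod 7); (2|7)=+1, (2|7)=+1; sign (−1)^1·+1^1·+1^3 = -1.
(a,b)_11: α=1, u≡7; β=-3, v≡7 (mod 11); (7|11)=-1, (7|11)=-1; sign (−1)^1·-1^-3·-1^1 = -1.
(a,b)_2: α=-6, β=-16; u≡5, v≡1 (mod 8); ε(u)ε(v)=0·0, αω(v)=-6·0, βω(u)=-16·1; sum ≡ 0  ⇒  +1.
(a,b)_19: α=1, u≡16; β=3, v≡15 (mod 19); (16|19)=+1, (15|19)=-1; sign (−1)^1·+1^3·-1^1 = +1.
(a,b)_3: α=1, u≡2; β=8, v≡2 (mod 3); (2|3)=-1, (2|3)=-1; sign (−1)^0·-1^8·-1^1 = -1.
(a,b)_29: α=1, u≡5; β=2, v≡18 (mod 29); (5|29)=+1, (18|29)=-1; sign (−1)^0·+1^2·-1^1 = -1.
(a,b)_13: α=1, u≡9; β=2, v≡10 (mod 13); (9|13)=+1, (10|13)=+1; sign (−1)^0·+1^2·+1^1 = +1.
|Ram(67840773, 1379609)| = 6, even; anisotropic at {3, 7, 11, 23, 29, 41}.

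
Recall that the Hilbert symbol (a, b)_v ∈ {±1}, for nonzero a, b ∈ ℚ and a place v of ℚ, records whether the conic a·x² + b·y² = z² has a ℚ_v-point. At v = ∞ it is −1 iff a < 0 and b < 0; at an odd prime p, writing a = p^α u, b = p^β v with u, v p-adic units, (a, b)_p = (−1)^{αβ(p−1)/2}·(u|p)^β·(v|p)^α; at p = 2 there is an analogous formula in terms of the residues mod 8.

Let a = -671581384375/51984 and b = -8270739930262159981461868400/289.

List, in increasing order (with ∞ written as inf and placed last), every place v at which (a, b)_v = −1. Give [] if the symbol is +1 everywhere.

[11, 23, 53, inf]

(a, b) ≡ (-8880415, -415679) mod (ℚ^×)²; places V = {2, 3, 5, 11, 17, 19, 23, 31, 47, 53, ∞}.
(a,b)_47: α=1, u≡42; β=2, v≡4 (mod 47); (42|47)=+1, (4|47)=+1; sign (−1)^0·+1^2·+1^1 = +1.
(a,b)_31: α=1, u≡30; β=3, v≡16 (mod 31); (30|31)=-1, (16|31)=+1; sign (−1)^1·-1^3·+1^1 = +1.
(a,b)_19: α=-2, u≡15; β=4, v≡10 (mod 19); (15|19)=-1, (10|19)=-1; sign (−1)^0·-1^4·-1^-2 = +1.
(a,b)_53: α=1, u≡3; β=3, v≡4 (mod 53); (3|53)=-1, (4|53)=+1; sign (−1)^0·-1^3·+1^1 = -1.
(a,b)_2: α=-4, β=4; u≡1, v≡1 (mod 8); ε(u)ε(v)=0·0, αω(v)=-4·0, βω(u)=4·0; sum ≡ 0  ⇒  +1.
(a,b)_3: α=-2, u≡2; β=0, v≡1 (mod 3); (2|3)=-1, (1|3)=+1; sign (−1)^0·-1^0·+1^-2 = +1.
(a,b)_11: α=2, u≡6; β=3, v≡8 (mod 11); (6|11)=-1, (8|11)=-1; sign (−1)^0·-1^3·-1^2 = -1.
(a,b)_17: α=0, u≡10; β=-2, v≡3 (mod 17); (10|17)=-1, (3|17)=-1; sign (−1)^0·-1^-2·-1^0 = +1.
(a,b)_5: α=5, u≡3; β=2, v≡1 (mod 5); (3|5)=-1, (1|5)=+1; sign (−1)^0·-1^2·+1^5 = +1.
(a,b)_23: α=1, u≡22; β=3, v≡19 (mod 23); (22|23)=-1, (19|23)=-1; sign (−1)^1·-1^3·-1^1 = -1.
(a,b)_∞: sgn(-8880415)=−, sgn(-415679)=−, so -1.
Ram(-8880415, -415679) = {11, 23, 53, ∞}; no ℚ_11-point on the conic.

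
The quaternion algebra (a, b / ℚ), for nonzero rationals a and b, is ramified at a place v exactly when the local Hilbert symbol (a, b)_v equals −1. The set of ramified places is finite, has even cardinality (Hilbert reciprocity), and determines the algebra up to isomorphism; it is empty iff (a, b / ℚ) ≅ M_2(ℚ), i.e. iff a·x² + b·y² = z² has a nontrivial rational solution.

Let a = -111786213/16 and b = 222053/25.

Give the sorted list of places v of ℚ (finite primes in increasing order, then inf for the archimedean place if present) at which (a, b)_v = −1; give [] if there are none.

(a, b) ≡ (-923853, 222053) mod (ℚ^×)²; places V = {2, 3, 5, 7, 11, 13, 19, 29, 31, 37, 41, ∞}.
(a,b)_∞: sgn(-923853)=−, sgn(222053)=+, so +1.
(a,b)_19: α=0, u≡12; β=1, v≡13 (mod 19); (12|19)=-1, (13|19)=-1; sign (−1)^0·-1^1·-1^0 = -1.
(a,b)_11: α=2, u≡3; β=0, v≡6 (mod 11); (3|11)=+1, (6|11)=-1; sign (−1)^0·+1^0·-1^2 = +1.
(a,b)_7: α=1, u≡6; β=0, v≡5 (mod 7); (6|7)=-1, (5|7)=-1; sign (−1)^0·-1^0·-1^1 = -1.
(a,b)_2: α=-4, β=0; u≡3, v≡5 (mod 8); ε(u)ε(v)=1·0, αω(v)=-4·1, βω(u)=0·1; sum ≡ 0  ⇒  +1.
(a,b)_5: α=0, u≡2; β=-2, v≡3 (mod 5); (2|5)=-1, (3|5)=-1; sign (−1)^0·-1^-2·-1^0 = +1.
(a,b)_13: α=0, u≡11; β=1, v≡1 (mod 13); (11|13)=-1, (1|13)=+1; sign (−1)^0·-1^1·+1^0 = -1.
(a,b)_31: α=0, u≡8; β=1, v≡10 (mod 31); (8|31)=+1, (10|31)=+1; sign (−1)^0·+1^1·+1^0 = +1.
(a,b)_29: α=1, u≡8; β=1, v≡7 (mod 29); (8|29)=-1, (7|29)=+1; sign (−1)^0·-1^1·+1^1 = -1.
(a,b)_37: α=1, u≡13; β=0, v≡11 (mod 37); (13|37)=-1, (11|37)=+1; sign (−1)^0·-1^0·+1^1 = +1.
(a,b)_41: α=1, u≡3; β=0, v≡13 (mod 41); (3|41)=-1, (13|41)=-1; sign (−1)^0·-1^0·-1^1 = -1.
(a,b)_3: α=1, u≡2; β=0, v≡2 (mod 3); (2|3)=-1, (2|3)=-1; sign (−1)^0·-1^0·-1^1 = -1.
(-923853, 222053 / ℚ) ramifies at {3, 7, 13, 19, 29, 41}: a division algebra.

[3, 7, 13, 19, 29, 41]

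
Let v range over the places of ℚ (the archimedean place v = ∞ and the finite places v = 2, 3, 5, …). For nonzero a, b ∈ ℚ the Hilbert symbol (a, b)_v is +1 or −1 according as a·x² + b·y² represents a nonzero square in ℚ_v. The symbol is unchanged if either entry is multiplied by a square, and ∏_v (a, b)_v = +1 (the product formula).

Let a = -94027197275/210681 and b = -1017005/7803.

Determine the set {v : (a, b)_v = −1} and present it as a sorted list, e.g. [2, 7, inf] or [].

[11, inf]

(a, b) ≡ (-11, -15) mod (ℚ^×)²; places V = {2, 3, 5, 11, 17, 41, ∞}.
(a,b)_41: α=4, u≡15; β=2, v≡26 (mod 41); (15|41)=-1, (26|41)=-1; sign (−1)^0·-1^2·-1^4 = +1.
(a,b)_11: α=3, u≡6; β=2, v≡8 (mod 11); (6|11)=-1, (8|11)=-1; sign (−1)^0·-1^2·-1^3 = -1.
(a,b)_∞: sgn(-11)=−, sgn(-15)=−, so -1.
(a,b)_2: α=0, β=0; u≡5, v≡1 (mod 8); ε(u)ε(v)=0·0, αω(v)=0·0, βω(u)=0·1; sum ≡ 0  ⇒  +1.
(a,b)_3: α=-6, u≡1; β=-3, v≡1 (mod 3); (1|3)=+1, (1|3)=+1; sign (−1)^0·+1^-3·+1^-6 = +1.
(a,b)_17: α=-2, u≡12; β=-2, v≡2 (mod 17); (12|17)=-1, (2|17)=+1; sign (−1)^0·-1^-2·+1^-2 = +1.
(a,b)_5: α=2, u≡4; β=1, v≡3 (mod 5); (4|5)=+1, (3|5)=-1; sign (−1)^0·+1^1·-1^2 = +1.
|Ram(-11, -15)| = 2, even; anisotropic at {11, ∞}.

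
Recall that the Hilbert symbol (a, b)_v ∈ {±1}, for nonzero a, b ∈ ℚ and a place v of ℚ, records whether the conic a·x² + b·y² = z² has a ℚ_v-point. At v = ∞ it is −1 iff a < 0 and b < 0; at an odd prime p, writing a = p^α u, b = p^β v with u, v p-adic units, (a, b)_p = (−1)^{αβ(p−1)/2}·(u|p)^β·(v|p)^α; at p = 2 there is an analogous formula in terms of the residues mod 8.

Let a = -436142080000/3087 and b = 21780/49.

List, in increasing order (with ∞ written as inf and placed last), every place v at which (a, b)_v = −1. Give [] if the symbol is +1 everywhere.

[2, 7]

Mod squares: a ≡ -154, b ≡ 5. Check v ∈ {∞, 2, 3, 5, 7, 11}.
v=3: a=3^-2·(≡2), b=3^2·(≡2) mod 3; (2|3)=-1, (2|3)=-1; (−1)^{-2·2·1}·(-1)^2·(-1)^-2 = +1.
v=11: a=11^3·(≡8), b=11^2·(≡3) mod 11; (8|11)=-1, (3|11)=+1; (−1)^{3·2·5}·(-1)^2·(+1)^3 = +1.
v=7: a=7^-3·(≡5), b=7^-2·(≡3) mod 7; (5|7)=-1, (3|7)=-1; (−1)^{-3·-2·3}·(-1)^-2·(-1)^-3 = -1.
v=2: v_2(a)=19, v_2(b)=2; units ≡ 3, 5 (mod 8); ε·ε+αω+βω = 1·0+19·1+2·1 ≡ 1  ⇒  (a,b)_2 = -1.
v=∞: -154 < 0 and 5 > 0  ⇒  (a,b)_∞ = +1.
v=5: a=5^4·(≡1), b=5^1·(≡4) mod 5; (1|5)=+1, (4|5)=+1; (−1)^{4·1·2}·(+1)^1·(+1)^4 = +1.
Ram(-154, 5) = {2, 7}; no ℚ_2-point on the conic.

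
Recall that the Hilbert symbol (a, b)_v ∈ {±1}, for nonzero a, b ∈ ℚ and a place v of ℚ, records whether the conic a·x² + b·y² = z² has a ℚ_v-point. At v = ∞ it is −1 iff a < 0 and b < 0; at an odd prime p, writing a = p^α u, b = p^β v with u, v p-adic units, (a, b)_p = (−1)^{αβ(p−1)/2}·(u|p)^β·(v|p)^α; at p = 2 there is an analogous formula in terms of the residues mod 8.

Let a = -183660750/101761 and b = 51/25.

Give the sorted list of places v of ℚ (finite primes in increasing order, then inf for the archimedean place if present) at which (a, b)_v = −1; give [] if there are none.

[2, 23]

(a, b) ≡ (-4830, 51) mod (ℚ^×)²; places V = {2, 3, 5, 7, 11, 13, 17, 23, 29, ∞}.
(a,b)_29: α=-2, u≡4; β=0, v≡9 (mod 29); (4|29)=+1, (9|29)=+1; sign (−1)^0·+1^0·+1^-2 = +1.
(a,b)_3: α=3, u≡1; β=1, v≡2 (mod 3); (1|3)=+1, (2|3)=-1; sign (−1)^1·+1^1·-1^3 = +1.
(a,b)_13: α=2, u≡5; β=0, v≡1 (mod 13); (5|13)=-1, (1|13)=+1; sign (−1)^0·-1^0·+1^2 = +1.
(a,b)_∞: sgn(-4830)=−, sgn(51)=+, so +1.
(a,b)_23: α=1, u≡21; β=0, v≡14 (mod 23); (21|23)=-1, (14|23)=-1; sign (−1)^0·-1^0·-1^1 = -1.
(a,b)_17: α=0, u≡9; β=1, v≡11 (mod 17); (9|17)=+1, (11|17)=-1; sign (−1)^0·+1^1·-1^0 = +1.
(a,b)_7: α=1, u≡5; β=0, v≡4 (mod 7); (5|7)=-1, (4|7)=+1; sign (−1)^0·-1^0·+1^1 = +1.
(a,b)_2: α=1, β=0; u≡1, v≡3 (mod 8); ε(u)ε(v)=0·1, αω(v)=1·1, βω(u)=0·0; sum ≡ 1  ⇒  -1.
(a,b)_5: α=3, u≡4; β=-2, v≡1 (mod 5); (4|5)=+1, (1|5)=+1; sign (−1)^0·+1^-2·+1^3 = +1.
(a,b)_11: α=-2, u≡7; β=0, v≡6 (mod 11); (7|11)=-1, (6|11)=-1; sign (−1)^0·-1^0·-1^-2 = +1.
Ram(-4830, 51) = {2, 23}; no ℚ_2-point on the conic.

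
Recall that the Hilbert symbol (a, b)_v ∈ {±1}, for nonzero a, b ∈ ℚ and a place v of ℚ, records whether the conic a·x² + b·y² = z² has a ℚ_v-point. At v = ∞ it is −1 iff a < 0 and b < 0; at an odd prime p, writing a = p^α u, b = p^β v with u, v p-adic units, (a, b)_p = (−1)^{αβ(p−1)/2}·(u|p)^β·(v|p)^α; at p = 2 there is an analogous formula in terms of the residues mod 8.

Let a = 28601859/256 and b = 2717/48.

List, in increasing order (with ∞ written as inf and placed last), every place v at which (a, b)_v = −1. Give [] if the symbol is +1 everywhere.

[2, 29]

(a, b) ≡ (236379, 8151) mod (ℚ^×)²; places V = {2, 3, 11, 13, 19, 29, ∞}.
(a,b)_29: α=1, u≡27; β=0, v≡27 (mod 29); (27|29)=-1, (27|29)=-1; sign (−1)^0·-1^0·-1^1 = -1.
(a,b)_2: α=-8, β=-4; u≡3, v≡7 (mod 8); ε(u)ε(v)=1·1, αω(v)=-8·0, βω(u)=-4·1; sum ≡ 1  ⇒  -1.
(a,b)_3: α=1, u≡1; β=-1, v≡2 (mod 3); (1|3)=+1, (2|3)=-1; sign (−1)^1·+1^-1·-1^1 = +1.
(a,b)_11: α=3, u≡2; β=1, v≡4 (mod 11); (2|11)=-1, (4|11)=+1; sign (−1)^1·-1^1·+1^3 = +1.
(a,b)_∞: sgn(236379)=+, sgn(8151)=+, so +1.
(a,b)_13: α=1, u≡4; β=1, v≡3 (mod 13); (4|13)=+1, (3|13)=+1; sign (−1)^0·+1^1·+1^1 = +1.
(a,b)_19: α=1, u≡18; β=1, v≡1 (mod 19); (18|19)=-1, (1|19)=+1; sign (−1)^1·-1^1·+1^1 = +1.
(236379, 8151 / ℚ) ramifies at {2, 29}: a division algebra.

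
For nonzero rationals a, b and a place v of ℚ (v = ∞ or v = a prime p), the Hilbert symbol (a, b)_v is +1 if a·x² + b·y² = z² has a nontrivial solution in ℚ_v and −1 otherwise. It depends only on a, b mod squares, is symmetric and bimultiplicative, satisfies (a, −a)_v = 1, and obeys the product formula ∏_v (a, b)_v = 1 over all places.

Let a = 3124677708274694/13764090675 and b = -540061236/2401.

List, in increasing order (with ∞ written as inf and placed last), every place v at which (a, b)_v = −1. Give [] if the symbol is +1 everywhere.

Mod squares: a ≡ 1122, b ≡ -429. Check v ∈ {∞, 2, 3, 5, 7, 11, 13, 17, 19, 23, 29, 31, 41}.
v=2: v_2(a)=1, v_2(b)=2; units ≡ 1, 3 (mod 8); ε·ε+αω+βω = 0·1+1·1+2·0 ≡ 1  ⇒  (a,b)_2 = -1.
v=29: a=29^2·(≡20), b=29^0·(≡6) mod 29; (20|29)=+1, (6|29)=+1; (−1)^{2·0·14}·(+1)^0·(+1)^2 = +1.
v=5: a=5^-2·(≡2), b=5^0·(≡4) mod 5; (2|5)=-1, (4|5)=+1; (−1)^{-2·0·2}·(-1)^0·(+1)^-2 = +1.
v=31: a=31^-2·(≡12), b=31^0·(≡4) mod 31; (12|31)=-1, (4|31)=+1; (−1)^{-2·0·15}·(-1)^0·(+1)^-2 = +1.
v=11: a=11^3·(≡9), b=11^3·(≡4) mod 11; (9|11)=+1, (4|11)=+1; (−1)^{3·3·5}·(+1)^3·(+1)^3 = -1.
v=3: a=3^-1·(≡2), b=3^3·(≡1) mod 3; (2|3)=-1, (1|3)=+1; (−1)^{-1·3·1}·(-1)^3·(+1)^-1 = +1.
v=19: a=19^-2·(≡16), b=19^0·(≡12) mod 19; (16|19)=+1, (12|19)=-1; (−1)^{-2·0·9}·(+1)^0·(-1)^-2 = +1.
v=23: a=23^-2·(≡18), b=23^0·(≡12) mod 23; (18|23)=+1, (12|23)=+1; (−1)^{-2·0·11}·(+1)^0·(+1)^-2 = +1.
v=13: a=13^2·(≡3), b=13^1·(≡2) mod 13; (3|13)=+1, (2|13)=-1; (−1)^{2·1·6}·(+1)^1·(-1)^2 = +1.
v=41: a=41^2·(≡27), b=41^0·(≡12) mod 41; (27|41)=-1, (12|41)=-1; (−1)^{2·0·20}·(-1)^0·(-1)^2 = +1.
v=7: a=7^0·(≡2), b=7^-4·(≡6) mod 7; (2|7)=+1, (6|7)=-1; (−1)^{0·-4·3}·(+1)^-4·(-1)^0 = +1.
v=∞: 1122 > 0 and -429 < 0  ⇒  (a,b)_∞ = +1.
v=17: a=17^3·(≡13), b=17^2·(≡13) mod 17; (13|17)=+1, (13|17)=+1; (−1)^{3·2·8}·(+1)^2·(+1)^3 = +1.
|Ram(1122, -429)| = 2, even; anisotropic at {2, 11}.

[2, 11]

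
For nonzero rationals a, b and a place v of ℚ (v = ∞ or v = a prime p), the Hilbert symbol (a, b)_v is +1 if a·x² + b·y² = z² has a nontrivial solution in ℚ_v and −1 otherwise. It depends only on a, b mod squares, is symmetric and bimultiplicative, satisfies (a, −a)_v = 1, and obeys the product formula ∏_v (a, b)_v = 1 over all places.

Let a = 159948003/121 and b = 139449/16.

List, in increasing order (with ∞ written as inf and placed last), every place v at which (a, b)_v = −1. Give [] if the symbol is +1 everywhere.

[3, 31]

Mod squares: a ≡ 159948003, b ≡ 139449. Check v ∈ {∞, 2, 3, 11, 23, 31, 37, 43, 47}.
v=3: a=3^1·(≡1), b=3^1·(≡1) mod 3; (1|3)=+1, (1|3)=+1; (−1)^{1·1·1}·(+1)^1·(+1)^1 = -1.
v=23: a=23^1·(≡16), b=23^1·(≡21) mod 23; (16|23)=+1, (21|23)=-1; (−1)^{1·1·11}·(+1)^1·(-1)^1 = +1.
v=11: a=11^-2·(≡6), b=11^0·(≡7) mod 11; (6|11)=-1, (7|11)=-1; (−1)^{-2·0·5}·(-1)^0·(-1)^-2 = +1.
v=37: a=37^1·(≡32), b=37^0·(≡9) mod 37; (32|37)=-1, (9|37)=+1; (−1)^{1·0·18}·(-1)^0·(+1)^1 = +1.
v=2: v_2(a)=0, v_2(b)=-4; units ≡ 3, 1 (mod 8); ε·ε+αω+βω = 1·0+0·0+-4·1 ≡ 0  ⇒  (a,b)_2 = +1.
v=∞: 159948003 > 0 and 139449 > 0  ⇒  (a,b)_∞ = +1.
v=31: a=31^1·(≡9), b=31^0·(≡22) mod 31; (9|31)=+1, (22|31)=-1; (−1)^{1·0·15}·(+1)^0·(-1)^1 = -1.
v=47: a=47^1·(≡46), b=47^1·(≡18) mod 47; (46|47)=-1, (18|47)=+1; (−1)^{1·1·23}·(-1)^1·(+1)^1 = +1.
v=43: a=43^1·(≡10), b=43^1·(≡28) mod 43; (10|43)=+1, (28|43)=-1; (−1)^{1·1·21}·(+1)^1·(-1)^1 = +1.
|Ram(159948003, 139449)| = 2, even; anisotropic at {3, 31}.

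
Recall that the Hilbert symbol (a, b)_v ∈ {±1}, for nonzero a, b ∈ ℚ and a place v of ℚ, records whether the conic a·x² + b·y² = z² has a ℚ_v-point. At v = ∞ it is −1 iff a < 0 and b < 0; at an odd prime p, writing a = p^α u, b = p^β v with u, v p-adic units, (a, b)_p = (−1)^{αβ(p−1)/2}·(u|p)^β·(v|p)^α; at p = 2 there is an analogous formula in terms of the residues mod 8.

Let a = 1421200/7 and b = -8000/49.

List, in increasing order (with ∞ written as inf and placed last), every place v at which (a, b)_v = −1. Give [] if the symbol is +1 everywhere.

[2, 11, 17, 19]

Mod squares: a ≡ 24871, b ≡ -5. Check v ∈ {∞, 2, 5, 7, 11, 17, 19}.
v=17: a=17^1·(≡4), b=17^0·(≡5) mod 17; (4|17)=+1, (5|17)=-1; (−1)^{1·0·8}·(+1)^0·(-1)^1 = -1.
v=7: a=7^-1·(≡4), b=7^-2·(≡1) mod 7; (4|7)=+1, (1|7)=+1; (−1)^{-1·-2·3}·(+1)^-2·(+1)^-1 = +1.
v=11: a=11^1·(≡7), b=11^0·(≡6) mod 11; (7|11)=-1, (6|11)=-1; (−1)^{1·0·5}·(-1)^0·(-1)^1 = -1.
v=∞: 24871 > 0 and -5 < 0  ⇒  (a,b)_∞ = +1.
v=5: a=5^2·(≡4), b=5^3·(≡4) mod 5; (4|5)=+1, (4|5)=+1; (−1)^{2·3·2}·(+1)^3·(+1)^2 = +1.
v=2: v_2(a)=4, v_2(b)=6; units ≡ 7, 3 (mod 8); ε·ε+αω+βω = 1·1+4·1+6·0 ≡ 1  ⇒  (a,b)_2 = -1.
v=19: a=19^1·(≡5), b=19^0·(≡12) mod 19; (5|19)=+1, (12|19)=-1; (−1)^{1·0·9}·(+1)^0·(-1)^1 = -1.
|Ram(24871, -5)| = 4, even; anisotropic at {2, 11, 17, 19}.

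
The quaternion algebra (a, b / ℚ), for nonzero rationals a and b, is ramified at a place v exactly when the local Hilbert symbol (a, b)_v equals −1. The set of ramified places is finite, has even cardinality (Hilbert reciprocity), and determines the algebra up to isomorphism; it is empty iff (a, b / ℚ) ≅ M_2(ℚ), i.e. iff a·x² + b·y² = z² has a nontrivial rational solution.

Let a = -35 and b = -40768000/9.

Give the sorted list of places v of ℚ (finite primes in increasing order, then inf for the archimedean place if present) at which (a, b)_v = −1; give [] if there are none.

[2, 5, 7, inf]

(a, b) ≡ (-35, -130) mod (ℚ^×)²; places V = {2, 3, 5, 7, 13, ∞}.
(a,b)_3: α=0, u≡1; β=-2, v≡2 (mod 3); (1|3)=+1, (2|3)=-1; sign (−1)^0·+1^-2·-1^0 = +1.
(a,b)_13: α=0, u≡4; β=1, v≡9 (mod 13); (4|13)=+1, (9|13)=+1; sign (−1)^0·+1^1·+1^0 = +1.
(a,b)_7: α=1, u≡2; β=2, v≡3 (mod 7); (2|7)=+1, (3|7)=-1; sign (−1)^0·+1^2·-1^1 = -1.
(a,b)_∞: sgn(-35)=−, sgn(-130)=−, so -1.
(a,b)_2: α=0, β=9; u≡5, v≡7 (mod 8); ε(u)ε(v)=0·1, αω(v)=0·0, βω(u)=9·1; sum ≡ 1  ⇒  -1.
(a,b)_5: α=1, u≡3; β=3, v≡4 (mod 5); (3|5)=-1, (4|5)=+1; sign (−1)^0·-1^3·+1^1 = -1.
(-35, -130 / ℚ) ramifies at {2, 5, 7, ∞}: a division algebra.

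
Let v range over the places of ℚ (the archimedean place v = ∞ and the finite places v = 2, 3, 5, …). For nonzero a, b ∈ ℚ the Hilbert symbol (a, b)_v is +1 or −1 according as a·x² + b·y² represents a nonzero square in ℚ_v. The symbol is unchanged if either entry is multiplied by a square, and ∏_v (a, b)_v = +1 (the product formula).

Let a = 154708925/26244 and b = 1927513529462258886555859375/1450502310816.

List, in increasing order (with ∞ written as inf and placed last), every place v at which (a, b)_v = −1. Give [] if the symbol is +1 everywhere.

(a, b) ≡ (437, 524231318) mod (ℚ^×)²; places V = {2, 3, 5, 7, 11, 13, 17, 19, 23, 29, 37, 43, ∞}.
(a,b)_23: α=1, u≡10; β=1, v≡22 (mod 23); (10|23)=-1, (22|23)=-1; sign (−1)^1·-1^1·-1^1 = -1.
(a,b)_∞: sgn(437)=+, sgn(524231318)=+, so +1.
(a,b)_37: α=0, u≡1; β=3, v≡16 (mod 37); (1|37)=+1, (16|37)=+1; sign (−1)^0·+1^3·+1^0 = +1.
(a,b)_29: α=0, u≡14; β=1, v≡1 (mod 29); (14|29)=-1, (1|29)=+1; sign (−1)^0·-1^1·+1^0 = -1.
(a,b)_19: α=1, u≡6; β=3, v≡6 (mod 19); (6|19)=+1, (6|19)=+1; sign (−1)^1·+1^3·+1^1 = -1.
(a,b)_5: α=2, u≡3; β=8, v≡3 (mod 5); (3|5)=-1, (3|5)=-1; sign (−1)^0·-1^8·-1^2 = +1.
(a,b)_13: α=0, u≡2; β=-1, v≡7 (mod 13); (2|13)=-1, (7|13)=-1; sign (−1)^0·-1^-1·-1^0 = -1.
(a,b)_2: α=-2, β=-5; u≡5, v≡3 (mod 8); ε(u)ε(v)=0·1, αω(v)=-2·1, βω(u)=-5·1; sum ≡ 1  ⇒  -1.
(a,b)_7: α=2, u≡3; β=2, v≡1 (mod 7); (3|7)=-1, (1|7)=+1; sign (−1)^0·-1^2·+1^2 = +1.
(a,b)_3: α=-8, u≡2; β=-20, v≡2 (mod 3); (2|3)=-1, (2|3)=-1; sign (−1)^0·-1^-20·-1^-8 = +1.
(a,b)_17: α=2, u≡14; β=4, v≡14 (mod 17); (14|17)=-1, (14|17)=-1; sign (−1)^0·-1^4·-1^2 = +1.
(a,b)_11: α=0, u≡7; β=2, v≡8 (mod 11); (7|11)=-1, (8|11)=-1; sign (−1)^0·-1^2·-1^0 = +1.
(a,b)_43: α=0, u≡3; β=1, v≡10 (mod 43); (3|43)=-1, (10|43)=+1; sign (−1)^0·-1^1·+1^0 = -1.
(437, 524231318 / ℚ) ramifies at {2, 13, 19, 23, 29, 43}: a division algebra.

[2, 13, 19, 23, 29, 43]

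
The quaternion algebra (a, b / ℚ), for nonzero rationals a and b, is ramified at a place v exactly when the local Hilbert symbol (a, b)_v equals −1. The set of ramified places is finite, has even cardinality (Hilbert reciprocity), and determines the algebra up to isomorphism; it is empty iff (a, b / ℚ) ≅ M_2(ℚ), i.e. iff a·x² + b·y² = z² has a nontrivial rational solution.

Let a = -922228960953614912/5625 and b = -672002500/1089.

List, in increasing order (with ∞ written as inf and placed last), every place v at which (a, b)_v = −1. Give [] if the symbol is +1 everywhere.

[2, 13, 23, 29, 31, inf]

Mod squares: a ≡ -377, b ≡ -268801. Check v ∈ {∞, 2, 3, 5, 11, 13, 23, 29, 31}.
v=29: a=29^3·(≡4), b=29^1·(≡15) mod 29; (4|29)=+1, (15|29)=-1; (−1)^{3·1·14}·(+1)^1·(-1)^3 = -1.
v=11: a=11^0·(≡10), b=11^-2·(≡2) mod 11; (10|11)=-1, (2|11)=-1; (−1)^{0·-2·5}·(-1)^-2·(-1)^0 = +1.
v=∞: -377 < 0 and -268801 < 0  ⇒  (a,b)_∞ = -1.
v=5: a=5^-4·(≡2), b=5^4·(≡4) mod 5; (2|5)=-1, (4|5)=+1; (−1)^{-4·4·2}·(-1)^4·(+1)^-4 = +1.
v=23: a=23^4·(≡17), b=23^1·(≡17) mod 23; (17|23)=-1, (17|23)=-1; (−1)^{4·1·11}·(-1)^1·(-1)^4 = -1.
v=3: a=3^-2·(≡1), b=3^-2·(≡2) mod 3; (1|3)=+1, (2|3)=-1; (−1)^{-2·-2·1}·(+1)^-2·(-1)^-2 = +1.
v=31: a=31^2·(≡26), b=31^1·(≡14) mod 31; (26|31)=-1, (14|31)=+1; (−1)^{2·1·15}·(-1)^1·(+1)^2 = -1.
v=13: a=13^3·(≡4), b=13^1·(≡5) mod 13; (4|13)=+1, (5|13)=-1; (−1)^{3·1·6}·(+1)^1·(-1)^3 = -1.
v=2: v_2(a)=6, v_2(b)=2; units ≡ 7, 7 (mod 8); ε·ε+αω+βω = 1·1+6·0+2·0 ≡ 1  ⇒  (a,b)_2 = -1.
|Ram(-377, -268801)| = 6, even; anisotropic at {2, 13, 23, 29, 31, ∞}.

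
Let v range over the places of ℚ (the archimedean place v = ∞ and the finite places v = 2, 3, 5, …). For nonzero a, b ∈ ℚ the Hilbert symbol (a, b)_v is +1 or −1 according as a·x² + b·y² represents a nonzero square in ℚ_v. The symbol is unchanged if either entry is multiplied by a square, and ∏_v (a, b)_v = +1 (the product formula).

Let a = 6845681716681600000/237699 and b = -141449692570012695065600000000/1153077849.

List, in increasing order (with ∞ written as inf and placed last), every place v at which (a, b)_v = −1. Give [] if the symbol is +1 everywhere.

[17, 29]

Mod squares: a ≡ 28985, b ≡ -29. Check v ∈ {∞, 2, 3, 5, 7, 11, 13, 17, 29, 31}.
v=5: a=5^5·(≡3), b=5^8·(≡1) mod 5; (3|5)=-1, (1|5)=+1; (−1)^{5·8·2}·(-1)^8·(+1)^5 = +1.
v=17: a=17^1·(≡7), b=17^2·(≡5) mod 17; (7|17)=-1, (5|17)=-1; (−1)^{1·2·8}·(-1)^2·(-1)^1 = -1.
v=31: a=31^1·(≡2), b=31^2·(≡5) mod 31; (2|31)=+1, (5|31)=+1; (−1)^{1·2·15}·(+1)^2·(+1)^1 = +1.
v=11: a=11^-1·(≡2), b=11^-2·(≡3) mod 11; (2|11)=-1, (3|11)=+1; (−1)^{-1·-2·5}·(-1)^-2·(+1)^-1 = +1.
v=3: a=3^-2·(≡2), b=3^-4·(≡1) mod 3; (2|3)=-1, (1|3)=+1; (−1)^{-2·-4·1}·(-1)^-4·(+1)^-2 = +1.
v=7: a=7^-4·(≡5), b=7^-6·(≡3) mod 7; (5|7)=-1, (3|7)=-1; (−1)^{-4·-6·3}·(-1)^-6·(-1)^-4 = +1.
v=29: a=29^2·(≡15), b=29^3·(≡1) mod 29; (15|29)=-1, (1|29)=+1; (−1)^{2·3·14}·(-1)^3·(+1)^2 = -1.
v=2: v_2(a)=10, v_2(b)=16; units ≡ 1, 3 (mod 8); ε·ε+αω+βω = 0·1+10·1+16·0 ≡ 0  ⇒  (a,b)_2 = +1.
v=13: a=13^6·(≡8), b=13^8·(≡9) mod 13; (8|13)=-1, (9|13)=+1; (−1)^{6·8·6}·(-1)^8·(+1)^6 = +1.
v=∞: 28985 > 0 and -29 < 0  ⇒  (a,b)_∞ = +1.
(28985, -29 / ℚ) ramifies at {17, 29}: a division algebra.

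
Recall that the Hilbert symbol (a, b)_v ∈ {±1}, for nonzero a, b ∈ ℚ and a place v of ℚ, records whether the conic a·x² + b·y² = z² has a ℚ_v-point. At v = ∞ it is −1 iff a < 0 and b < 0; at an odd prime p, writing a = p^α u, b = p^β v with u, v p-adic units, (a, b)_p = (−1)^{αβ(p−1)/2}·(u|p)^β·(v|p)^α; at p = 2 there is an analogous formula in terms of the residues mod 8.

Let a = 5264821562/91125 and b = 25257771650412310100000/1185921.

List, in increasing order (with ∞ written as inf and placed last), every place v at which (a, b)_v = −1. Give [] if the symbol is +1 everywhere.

[13, 17]

(a, b) ≡ (90610, 2210) mod (ℚ^×)²; places V = {2, 3, 5, 7, 11, 13, 17, 41, ∞}.
(a,b)_13: α=1, u≡7; β=5, v≡4 (mod 13); (7|13)=-1, (4|13)=+1; sign (−1)^0·-1^5·+1^1 = -1.
(a,b)_11: α=2, u≡4; β=-4, v≡2 (mod 11); (4|11)=+1, (2|11)=-1; sign (−1)^0·+1^-4·-1^2 = +1.
(a,b)_7: α=4, u≡2; β=2, v≡6 (mod 7); (2|7)=+1, (6|7)=-1; sign (−1)^0·+1^2·-1^4 = +1.
(a,b)_2: α=1, β=5; u≡1, v≡1 (mod 8); ε(u)ε(v)=0·0, αω(v)=1·0, βω(u)=5·0; sum ≡ 0  ⇒  +1.
(a,b)_41: α=1, u≡18; β=4, v≡40 (mod 41); (18|41)=+1, (40|41)=+1; sign (−1)^0·+1^4·+1^1 = +1.
(a,b)_17: α=1, u≡9; β=3, v≡5 (mod 17); (9|17)=+1, (5|17)=-1; sign (−1)^0·+1^3·-1^1 = -1.
(a,b)_∞: sgn(90610)=+, sgn(2210)=+, so +1.
(a,b)_3: α=-6, u≡1; β=-4, v≡2 (mod 3); (1|3)=+1, (2|3)=-1; sign (−1)^0·+1^-4·-1^-6 = +1.
(a,b)_5: α=-3, u≡3; β=5, v≡2 (mod 5); (3|5)=-1, (2|5)=-1; sign (−1)^0·-1^5·-1^-3 = +1.
(90610, 2210 / ℚ) ramifies at {13, 17}: a division algebra.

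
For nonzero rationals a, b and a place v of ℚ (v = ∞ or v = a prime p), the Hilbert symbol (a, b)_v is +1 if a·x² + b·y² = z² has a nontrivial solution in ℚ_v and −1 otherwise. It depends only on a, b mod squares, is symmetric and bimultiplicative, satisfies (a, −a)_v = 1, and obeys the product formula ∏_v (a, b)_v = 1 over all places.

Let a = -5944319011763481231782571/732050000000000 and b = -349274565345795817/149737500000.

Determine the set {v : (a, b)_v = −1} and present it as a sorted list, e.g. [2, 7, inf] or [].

(a, b) ≡ (-659895, -479446) mod (ℚ^×)²; places V = {2, 3, 5, 7, 11, 13, 19, 29, 31, 37, 41, ∞}.
(a,b)_∞: sgn(-659895)=−, sgn(-479446)=−, so -1.
(a,b)_41: α=3, u≡21; β=2, v≡36 (mod 41); (21|41)=+1, (36|41)=+1; sign (−1)^0·+1^2·+1^3 = +1.
(a,b)_37: α=5, u≡3; β=3, v≡17 (mod 37); (3|37)=+1, (17|37)=-1; sign (−1)^0·+1^3·-1^5 = -1.
(a,b)_3: α=1, u≡1; β=-2, v≡2 (mod 3); (1|3)=+1, (2|3)=-1; sign (−1)^0·+1^-2·-1^1 = -1.
(a,b)_31: α=2, u≡14; β=1, v≡22 (mod 31); (14|31)=+1, (22|31)=-1; sign (−1)^0·+1^1·-1^2 = +1.
(a,b)_2: α=-10, β=-5; u≡1, v≡5 (mod 8); ε(u)ε(v)=0·0, αω(v)=-10·1, βω(u)=-5·0; sum ≡ 0  ⇒  +1.
(a,b)_5: α=-11, u≡1; β=-8, v≡1 (mod 5); (1|5)=+1, (1|5)=+1; sign (−1)^0·+1^-8·+1^-11 = +1.
(a,b)_19: α=2, u≡2; β=1, v≡17 (mod 19); (2|19)=-1, (17|19)=+1; sign (−1)^0·-1^1·+1^2 = -1.
(a,b)_7: α=2, u≡4; β=2, v≡5 (mod 7); (4|7)=+1, (5|7)=-1; sign (−1)^0·+1^2·-1^2 = +1.
(a,b)_29: α=3, u≡15; β=2, v≡19 (mod 29); (15|29)=-1, (19|29)=-1; sign (−1)^0·-1^2·-1^3 = -1.
(a,b)_13: α=0, u≡5; β=2, v≡8 (mod 13); (5|13)=-1, (8|13)=-1; sign (−1)^0·-1^2·-1^0 = +1.
(a,b)_11: α=-4, u≡2; β=-3, v≡8 (mod 11); (2|11)=-1, (8|11)=-1; sign (−1)^0·-1^-3·-1^-4 = -1.
(-659895, -479446 / ℚ) ramifies at {3, 11, 19, 29, 37, ∞}: a division algebra.

[3, 11, 19, 29, 37, inf]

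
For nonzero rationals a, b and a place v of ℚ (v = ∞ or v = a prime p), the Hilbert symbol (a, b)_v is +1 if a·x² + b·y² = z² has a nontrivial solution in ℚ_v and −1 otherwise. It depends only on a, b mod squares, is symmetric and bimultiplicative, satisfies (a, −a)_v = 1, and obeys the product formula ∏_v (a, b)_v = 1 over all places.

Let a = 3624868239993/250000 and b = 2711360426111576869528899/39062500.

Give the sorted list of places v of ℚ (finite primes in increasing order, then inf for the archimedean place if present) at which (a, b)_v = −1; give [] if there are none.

[17, 19]

(a, b) ≡ (3553, 91) mod (ℚ^×)²; places V = {2, 3, 5, 7, 11, 13, 17, 19, ∞}.
(a,b)_11: α=1, u≡1; β=2, v≡4 (mod 11); (1|11)=+1, (4|11)=+1; sign (−1)^0·+1^2·+1^1 = +1.
(a,b)_13: α=4, u≡4; β=9, v≡5 (mod 13); (4|13)=+1, (5|13)=-1; sign (−1)^0·+1^9·-1^4 = +1.
(a,b)_7: α=2, u≡2; β=3, v≡6 (mod 7); (2|7)=+1, (6|7)=-1; sign (−1)^0·+1^3·-1^2 = +1.
(a,b)_3: α=6, u≡1; β=10, v≡1 (mod 3); (1|3)=+1, (1|3)=+1; sign (−1)^0·+1^10·+1^6 = +1.
(a,b)_2: α=-4, β=-2; u≡1, v≡3 (mod 8); ε(u)ε(v)=0·1, αω(v)=-4·1, βω(u)=-2·0; sum ≡ 0  ⇒  +1.
(a,b)_5: α=-6, u≡3; β=-10, v≡1 (mod 5); (3|5)=-1, (1|5)=+1; sign (−1)^0·-1^-10·+1^-6 = +1.
(a,b)_17: α=1, u≡7; β=2, v≡7 (mod 17); (7|17)=-1, (7|17)=-1; sign (−1)^0·-1^2·-1^1 = -1.
(a,b)_19: α=1, u≡6; β=2, v≡8 (mod 19); (6|19)=+1, (8|19)=-1; sign (−1)^0·+1^2·-1^1 = -1.
(a,b)_∞: sgn(3553)=+, sgn(91)=+, so +1.
(3553, 91 / ℚ) ramifies at {17, 19}: a division algebra.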